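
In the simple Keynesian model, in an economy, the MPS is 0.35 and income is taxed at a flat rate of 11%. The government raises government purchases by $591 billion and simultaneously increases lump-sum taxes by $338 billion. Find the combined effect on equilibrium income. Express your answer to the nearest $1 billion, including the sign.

MPC = 1 − MPS = 1 − 0.35 = 0.65.
Expenditure multiplier = 1/(1 − c(1−t)) = 1/(1 − 0.65×0.89) = 1/0.4215 ≈ 2.372.
ΔG contributes k·ΔG = (+$591 billion) / 0.4215 ≈ +$1,402.1 billion.
ΔT of +$338 billion changes first-round spending by −c·ΔT = −$219.7 billion, contributing k·(−c·ΔT) = (−$219.7 billion) / 0.4215 ≈ −$521.2 billion.
Net ΔY = k(ΔG − c·ΔT) = (+$371.3 billion) / 0.4215 ≈ +$881 billion.

+$881 billion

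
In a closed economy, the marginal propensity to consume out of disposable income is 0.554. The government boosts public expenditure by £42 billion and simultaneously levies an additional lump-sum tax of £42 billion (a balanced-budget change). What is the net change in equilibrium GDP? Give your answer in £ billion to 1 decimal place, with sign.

+£42.0 billion

Expenditure multiplier = 1/(1 − MPC) = 1/(1 − 0.554) = 1/0.446 ≈ 2.242.
ΔG contributes k·ΔG = (+£42 billion) / 0.446 ≈ +£94.2 billion.
ΔT of +£42 billion changes first-round spending by −c·ΔT = −£23.268 billion, contributing k·(−c·ΔT) = (−£23.268 billion) / 0.446 ≈ −£52.2 billion.
With ΔG = ΔT and no other leakages, the balanced-budget multiplier is 1, so ΔY = ΔG = +£42 billion.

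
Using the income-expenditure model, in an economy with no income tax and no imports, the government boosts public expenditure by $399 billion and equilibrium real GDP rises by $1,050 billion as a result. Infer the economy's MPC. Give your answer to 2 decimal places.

0.62

Implied spending multiplier k = ΔY/ΔG = 1,050/399 ≈ 2.6316.
Since k = 1/(1 − MPC), MPC = 1 − 1/k = 1 − ΔG/ΔY = 1 − 399/1,050 = 0.62.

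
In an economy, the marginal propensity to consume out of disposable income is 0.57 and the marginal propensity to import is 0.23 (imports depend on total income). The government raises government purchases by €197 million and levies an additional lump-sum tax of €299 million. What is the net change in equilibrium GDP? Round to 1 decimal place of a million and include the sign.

+€40.3 million

Expenditure multiplier = 1/(1 − c + m) = 1/(1 − 0.57 + 0.23) = 1/0.66 ≈ 1.515.
ΔG contributes k·ΔG = (+€197 million) / 0.66 ≈ +€298.5 million.
ΔT of +€299 million changes first-round spending by −c·ΔT = −€170.43 million, contributing k·(−c·ΔT) = (−€170.43 million) / 0.66 ≈ −€258.2 million.
Net ΔY = k(ΔG − c·ΔT) = (+€26.57 million) / 0.66 ≈ +€40.3 million.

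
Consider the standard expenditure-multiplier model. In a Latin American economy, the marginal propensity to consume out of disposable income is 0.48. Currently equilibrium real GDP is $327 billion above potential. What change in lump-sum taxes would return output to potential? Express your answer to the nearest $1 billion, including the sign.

+$354 billion

Spending multiplier = 1/(1 − MPC) = 1/(1 − 0.48) = 1/0.52 ≈ 1.923.
Tax multiplier = −c·k = −0.48/0.52 ≈ −0.923. Need ΔY = −$327 billion, so ΔT = ΔY/(−c·k) = −(−$327 billion) × 0.52 / 0.48 ≈ +$354 billion.
The government should raise lump-sum taxes by $354 billion.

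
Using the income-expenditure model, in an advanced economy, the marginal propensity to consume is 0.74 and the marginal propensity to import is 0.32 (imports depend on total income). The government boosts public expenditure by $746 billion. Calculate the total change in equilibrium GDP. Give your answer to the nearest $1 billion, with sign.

Spending multiplier = 1/(1 − c + m) = 1/(1 − 0.74 + 0.32) = 1/0.58 ≈ 1.724.
ΔY = k × ΔG = (+$746 billion) / 0.58 ≈ +$1,286 billion.

+$1,286 billion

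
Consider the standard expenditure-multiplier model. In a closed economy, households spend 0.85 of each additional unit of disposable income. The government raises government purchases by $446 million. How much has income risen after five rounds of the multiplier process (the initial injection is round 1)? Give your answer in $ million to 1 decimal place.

Round 1 adds ΔG = $446 million; each later round is MPC = 0.85 times the previous.
After 5 rounds: 446 + 379.1 + 322.235 + 273.89975 + 232.8147875 = ΔG·(1 − c^5)/(1 − c) = 446 × (1 − 0.4437053125)/0.15 ≈ $1,654 million.

$1,654.0 million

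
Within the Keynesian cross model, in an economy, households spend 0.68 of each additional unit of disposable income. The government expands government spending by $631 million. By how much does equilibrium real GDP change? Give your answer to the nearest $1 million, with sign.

+$1,972 million

Government-spending multiplier = 1/(1 − MPC) = 1/(1 − 0.68) = 1/0.32 = 3.125.
ΔY = k × ΔG = (+$631 million) / 0.32 ≈ +$1,972 million.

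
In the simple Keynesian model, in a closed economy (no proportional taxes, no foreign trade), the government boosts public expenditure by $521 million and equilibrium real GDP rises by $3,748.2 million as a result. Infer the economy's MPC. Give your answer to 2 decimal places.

0.86

Implied spending multiplier k = ΔY/ΔG = 3,748.2/521 ≈ 7.1942.
Since k = 1/(1 − MPC), MPC = 1 − 1/k = 1 − ΔG/ΔY = 1 − 521/3,748.2 ≈ 0.86.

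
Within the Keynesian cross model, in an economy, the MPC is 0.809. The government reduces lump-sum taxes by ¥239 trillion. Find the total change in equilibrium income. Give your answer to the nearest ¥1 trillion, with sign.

+¥1,012 trillion

A lump-sum tax change of −¥239 trillion shifts disposable income by +¥239 trillion; first-round consumption changes by −c × ΔT = −0.809 × (−¥239 trillion) = +¥193.351 trillion.
Expenditure multiplier = 1/(1 − MPC) = 1/(1 − 0.809) = 1/0.191 ≈ 5.236.
The tax multiplier is −c × k ≈ −4.236, so ΔY = k × (−c·ΔT) = (+¥193.351 trillion) / 0.191 ≈ +¥1,012 trillion.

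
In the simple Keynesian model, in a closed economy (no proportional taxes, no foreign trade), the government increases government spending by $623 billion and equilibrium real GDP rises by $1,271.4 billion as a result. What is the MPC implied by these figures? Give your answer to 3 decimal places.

Implied spending multiplier k = ΔY/ΔG = 1,271.4/623 ≈ 2.0408.
Since k = 1/(1 − MPC), MPC = 1 − 1/k = 1 − ΔG/ΔY = 1 − 623/1,271.4 ≈ 0.510.

0.510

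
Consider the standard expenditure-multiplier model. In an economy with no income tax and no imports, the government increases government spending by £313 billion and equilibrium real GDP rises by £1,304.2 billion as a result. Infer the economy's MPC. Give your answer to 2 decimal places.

0.76

Implied spending multiplier k = ΔY/ΔG = 1,304.2/313 ≈ 4.1668.
Since k = 1/(1 − MPC), MPC = 1 − 1/k = 1 − ΔG/ΔY = 1 − 313/1,304.2 ≈ 0.76.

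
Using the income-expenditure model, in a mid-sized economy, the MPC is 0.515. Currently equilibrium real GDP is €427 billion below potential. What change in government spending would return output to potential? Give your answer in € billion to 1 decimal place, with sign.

+€207.1 billion

Spending multiplier = 1/(1 − MPC) = 1/(1 − 0.515) = 1/0.485 ≈ 2.062.
Need ΔY = +€427 billion, so ΔG = ΔY/k = (+€427 billion) × 0.485 ≈ +€207.1 billion.
The government should increase government spending by €207.1 billion.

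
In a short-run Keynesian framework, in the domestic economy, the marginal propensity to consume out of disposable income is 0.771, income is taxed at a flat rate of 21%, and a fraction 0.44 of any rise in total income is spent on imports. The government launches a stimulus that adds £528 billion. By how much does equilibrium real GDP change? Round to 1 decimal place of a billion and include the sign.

+£635.4 billion

Expenditure multiplier = 1/(1 − c(1−t) + m) = 1/(1 − 0.771×0.79 + 0.44) = 1/0.83091 ≈ 1.203.
ΔY = k × ΔG = (+£528 billion) / 0.83091 ≈ +£635.4 billion.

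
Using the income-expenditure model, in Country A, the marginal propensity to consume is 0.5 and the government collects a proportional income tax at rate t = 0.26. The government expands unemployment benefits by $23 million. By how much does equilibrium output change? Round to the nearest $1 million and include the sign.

+$18 million

The transfer change shifts disposable income by +$23 million, so first-round consumption changes by c·ΔTR = 0.5 × (+$23 million) = +$11.5 million.
Expenditure multiplier = 1/(1 − c(1−t)) = 1/(1 − 0.5×0.74) = 1/0.63 ≈ 1.587.
The transfer multiplier is c × k ≈ 0.794, so ΔY = k × (c·ΔTR) = (+$11.5 million) / 0.63 ≈ +$18 million.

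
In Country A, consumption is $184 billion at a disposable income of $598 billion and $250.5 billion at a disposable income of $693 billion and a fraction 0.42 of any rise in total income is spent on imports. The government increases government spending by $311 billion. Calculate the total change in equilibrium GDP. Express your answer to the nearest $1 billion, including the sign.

MPC = ΔC/ΔYd = (250.5 − 184)/(693 − 598) = 66.5/95 = 0.7.
Spending multiplier = 1/(1 − c + m) = 1/(1 − 0.7 + 0.42) = 1/0.72 ≈ 1.389.
ΔY = k × ΔG = (+$311 billion) / 0.72 ≈ +$432 billion.

+$432 billion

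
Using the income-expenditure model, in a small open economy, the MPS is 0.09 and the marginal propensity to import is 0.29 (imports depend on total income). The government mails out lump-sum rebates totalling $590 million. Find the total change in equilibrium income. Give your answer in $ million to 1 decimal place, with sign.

MPC = 1 − MPS = 1 − 0.09 = 0.91.
A lump-sum tax change of −$590 million shifts disposable income by +$590 million; first-round consumption changes by −c × ΔT = −0.91 × (−$590 million) = +$536.9 million.
Expenditure multiplier = 1/(1 − c + m) = 1/(1 − 0.91 + 0.29) = 1/0.38 ≈ 2.632.
The tax multiplier is −c × k ≈ −2.395, so ΔY = k × (−c·ΔT) = (+$536.9 million) / 0.38 ≈ +$1,412.9 million.

+$1,412.9 million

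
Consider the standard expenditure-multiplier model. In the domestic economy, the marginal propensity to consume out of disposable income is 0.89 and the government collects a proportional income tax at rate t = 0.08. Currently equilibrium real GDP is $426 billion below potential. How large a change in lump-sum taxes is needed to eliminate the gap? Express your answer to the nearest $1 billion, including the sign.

Spending multiplier = 1/(1 − c(1−t)) = 1/(1 − 0.89×0.92) = 1/0.1812 ≈ 5.519.
Tax multiplier = −c·k = −0.89/0.1812 ≈ −4.912. Need ΔY = +$426 billion, so ΔT = ΔY/(−c·k) = −(+$426 billion) × 0.1812 / 0.89 ≈ −$87 billion.
The government should cut lump-sum taxes by $87 billion.

−$87 billion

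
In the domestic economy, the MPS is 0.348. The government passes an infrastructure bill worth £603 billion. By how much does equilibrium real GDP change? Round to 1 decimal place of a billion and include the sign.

MPC = 1 − MPS = 1 − 0.348 = 0.652.
Spending multiplier = 1/(1 − MPC) = 1/(1 − 0.652) = 1/0.348 ≈ 2.874.
ΔY = k × ΔG = (+£603 billion) / 0.348 ≈ +£1,732.8 billion.

+£1,732.8 billion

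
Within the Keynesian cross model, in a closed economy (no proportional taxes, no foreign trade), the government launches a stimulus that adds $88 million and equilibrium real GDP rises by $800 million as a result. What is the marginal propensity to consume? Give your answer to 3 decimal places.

Implied spending multiplier k = ΔY/ΔG = 800/88 ≈ 9.0909.
Since k = 1/(1 − MPC), MPC = 1 − 1/k = 1 − ΔG/ΔY = 1 − 88/800 = 0.890.

0.890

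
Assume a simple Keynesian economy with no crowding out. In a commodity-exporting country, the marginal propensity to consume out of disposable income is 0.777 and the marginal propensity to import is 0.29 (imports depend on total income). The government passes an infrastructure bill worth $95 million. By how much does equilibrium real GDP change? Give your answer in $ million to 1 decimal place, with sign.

Spending multiplier = 1/(1 − c + m) = 1/(1 − 0.777 + 0.29) = 1/0.513 ≈ 1.949.
ΔY = k × ΔG = (+$95 million) / 0.513 ≈ +$185.2 million.

+$185.2 million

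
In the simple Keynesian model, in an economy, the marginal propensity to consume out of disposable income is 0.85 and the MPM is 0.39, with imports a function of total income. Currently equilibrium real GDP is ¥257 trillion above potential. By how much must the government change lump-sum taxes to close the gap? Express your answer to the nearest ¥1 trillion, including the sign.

+¥163 trillion

Spending multiplier = 1/(1 − c + m) = 1/(1 − 0.85 + 0.39) = 1/0.54 ≈ 1.852.
Tax multiplier = −c·k = −0.85/0.54 ≈ −1.574. Need ΔY = −¥257 trillion, so ΔT = ΔY/(−c·k) = −(−¥257 trillion) × 0.54 / 0.85 ≈ +¥163 trillion.
The government should raise lump-sum taxes by ¥163 trillion.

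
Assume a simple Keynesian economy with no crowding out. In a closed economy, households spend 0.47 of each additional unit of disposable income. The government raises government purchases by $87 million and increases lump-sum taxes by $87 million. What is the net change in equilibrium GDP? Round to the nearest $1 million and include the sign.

Expenditure multiplier = 1/(1 − MPC) = 1/(1 − 0.47) = 1/0.53 ≈ 1.887.
ΔG contributes k·ΔG = (+$87 million) / 0.53 ≈ +$164.2 million.
ΔT of +$87 million changes first-round spending by −c·ΔT = −$40.89 million, contributing k·(−c·ΔT) = (−$40.89 million) / 0.53 ≈ −$77.2 million.
With ΔG = ΔT and no other leakages, the balanced-budget multiplier is 1, so ΔY = ΔG = +$87 million.

+$87 million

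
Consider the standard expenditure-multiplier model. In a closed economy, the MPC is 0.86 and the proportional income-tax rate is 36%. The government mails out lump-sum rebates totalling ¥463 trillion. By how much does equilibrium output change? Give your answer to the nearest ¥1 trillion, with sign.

A lump-sum tax change of −¥463 trillion shifts disposable income by +¥463 trillion; first-round consumption changes by −c × ΔT = −0.86 × (−¥463 trillion) = +¥398.18 trillion.
Expenditure multiplier = 1/(1 − c(1−t)) = 1/(1 − 0.86×0.64) = 1/0.4496 ≈ 2.224.
The tax multiplier is −c × k ≈ −1.913, so ΔY = k × (−c·ΔT) = (+¥398.18 trillion) / 0.4496 ≈ +¥886 trillion.

+¥886 trillion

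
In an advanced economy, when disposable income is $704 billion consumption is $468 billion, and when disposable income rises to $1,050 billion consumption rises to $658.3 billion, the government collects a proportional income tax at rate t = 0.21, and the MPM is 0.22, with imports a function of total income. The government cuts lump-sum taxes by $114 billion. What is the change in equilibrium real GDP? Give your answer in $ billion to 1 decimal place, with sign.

MPC = ΔC/ΔYd = (658.3 − 468)/(1,050 − 704) = 190.3/346 = 0.55.
A lump-sum tax change of −$114 billion shifts disposable income by +$114 billion; first-round consumption changes by −c × ΔT = −0.55 × (−$114 billion) = +$62.7 billion.
Expenditure multiplier = 1/(1 − c(1−t) + m) = 1/(1 − 0.55×0.79 + 0.22) = 1/0.7855 ≈ 1.273.
The tax multiplier is −c × k ≈ −0.7, so ΔY = k × (−c·ΔT) = (+$62.7 billion) / 0.7855 ≈ +$79.8 billion.

+$79.8 billion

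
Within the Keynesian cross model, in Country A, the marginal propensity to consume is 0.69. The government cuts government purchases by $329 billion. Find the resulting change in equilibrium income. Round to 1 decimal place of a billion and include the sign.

Spending multiplier = 1/(1 − MPC) = 1/(1 − 0.69) = 1/0.31 ≈ 3.226.
ΔY = k × ΔG = (−$329 billion) / 0.31 ≈ −$1,061.3 billion.

−$1,061.3 billion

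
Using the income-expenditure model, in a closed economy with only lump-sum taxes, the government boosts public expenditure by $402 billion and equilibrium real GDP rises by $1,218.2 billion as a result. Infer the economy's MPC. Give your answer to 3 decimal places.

0.670

Implied spending multiplier k = ΔY/ΔG = 1,218.2/402 ≈ 3.0303.
Since k = 1/(1 − MPC), MPC = 1 − 1/k = 1 − ΔG/ΔY = 1 − 402/1,218.2 ≈ 0.670.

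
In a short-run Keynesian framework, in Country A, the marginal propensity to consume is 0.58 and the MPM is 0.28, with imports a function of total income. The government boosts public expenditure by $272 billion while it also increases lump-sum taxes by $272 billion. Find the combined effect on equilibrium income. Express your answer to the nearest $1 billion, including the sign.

Expenditure multiplier = 1/(1 − c + m) = 1/(1 − 0.58 + 0.28) = 1/0.7 ≈ 1.429.
ΔG contributes k·ΔG = (+$272 billion) / 0.7 ≈ +$388.6 billion.
ΔT of +$272 billion changes first-round spending by −c·ΔT = −$157.76 billion, contributing k·(−c·ΔT) = (−$157.76 billion) / 0.7 ≈ −$225.4 billion.
Net ΔY = k(ΔG − c·ΔT) = (+$114.24 billion) / 0.7 ≈ +$163 billion.

+$163 billion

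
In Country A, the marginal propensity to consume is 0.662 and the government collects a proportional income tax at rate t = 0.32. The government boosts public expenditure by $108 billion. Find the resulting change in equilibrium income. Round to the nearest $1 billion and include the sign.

+$196 billion

Spending multiplier = 1/(1 − c(1−t)) = 1/(1 − 0.662×0.68) = 1/0.54984 ≈ 1.819.
ΔY = k × ΔG = (+$108 billion) / 0.54984 ≈ +$196 billion.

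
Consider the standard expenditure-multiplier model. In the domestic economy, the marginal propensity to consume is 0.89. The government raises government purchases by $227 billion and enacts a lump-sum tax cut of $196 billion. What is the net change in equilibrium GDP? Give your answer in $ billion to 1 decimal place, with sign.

+$3,649.5 billion

Expenditure multiplier = 1/(1 − MPC) = 1/(1 − 0.89) = 1/0.11 ≈ 9.091.
ΔG contributes k·ΔG = (+$227 billion) / 0.11 ≈ +$2,063.6 billion.
ΔT of −$196 billion changes first-round spending by −c·ΔT = +$174.44 billion, contributing k·(−c·ΔT) = (+$174.44 billion) / 0.11 ≈ +$1,585.8 billion.
Net ΔY = k(ΔG − c·ΔT) = (+$401.44 billion) / 0.11 ≈ +$3,649.5 billion.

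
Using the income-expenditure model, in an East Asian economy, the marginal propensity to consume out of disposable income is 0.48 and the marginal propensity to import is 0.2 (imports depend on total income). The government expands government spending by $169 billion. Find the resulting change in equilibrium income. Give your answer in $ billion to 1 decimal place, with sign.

Expenditure multiplier = 1/(1 − c + m) = 1/(1 − 0.48 + 0.2) = 1/0.72 ≈ 1.389.
ΔY = k × ΔG = (+$169 billion) / 0.72 ≈ +$234.7 billion.

+$234.7 billion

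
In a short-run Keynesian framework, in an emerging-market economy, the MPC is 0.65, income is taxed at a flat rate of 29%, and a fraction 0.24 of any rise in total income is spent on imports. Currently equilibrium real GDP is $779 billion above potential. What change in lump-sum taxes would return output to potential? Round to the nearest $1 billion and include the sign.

Spending multiplier = 1/(1 − c(1−t) + m) = 1/(1 − 0.65×0.71 + 0.24) = 1/0.7785 ≈ 1.285.
Tax multiplier = −c·k = −0.65/0.7785 ≈ −0.835. Need ΔY = −$779 billion, so ΔT = ΔY/(−c·k) = −(−$779 billion) × 0.7785 / 0.65 ≈ +$933 billion.
The government should raise lump-sum taxes by $933 billion.

+$933 billion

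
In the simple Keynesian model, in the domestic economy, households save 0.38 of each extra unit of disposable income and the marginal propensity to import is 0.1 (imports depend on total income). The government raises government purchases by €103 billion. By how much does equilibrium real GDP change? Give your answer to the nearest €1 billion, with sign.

MPC = 1 − MPS = 1 − 0.38 = 0.62.
Government-spending multiplier = 1/(1 − c + m) = 1/(1 − 0.62 + 0.1) = 1/0.48 ≈ 2.083.
ΔY = k × ΔG = (+€103 billion) / 0.48 ≈ +€215 billion.

+€215 billion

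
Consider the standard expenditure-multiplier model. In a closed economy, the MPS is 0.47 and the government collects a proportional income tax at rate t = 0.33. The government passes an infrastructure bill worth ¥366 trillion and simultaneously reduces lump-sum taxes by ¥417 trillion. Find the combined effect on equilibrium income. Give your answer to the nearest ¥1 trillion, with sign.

+¥910 trillion

MPC = 1 − MPS = 1 − 0.47 = 0.53.
Expenditure multiplier = 1/(1 − c(1−t)) = 1/(1 − 0.53×0.67) = 1/0.6449 ≈ 1.551.
ΔG contributes k·ΔG = (+¥366 trillion) / 0.6449 ≈ +¥567.5 trillion.
ΔT of −¥417 trillion changes first-round spending by −c·ΔT = +¥221.01 trillion, contributing k·(−c·ΔT) = (+¥221.01 trillion) / 0.6449 ≈ +¥342.7 trillion.
Net ΔY = k(ΔG − c·ΔT) = (+¥587.01 trillion) / 0.6449 ≈ +¥910 trillion.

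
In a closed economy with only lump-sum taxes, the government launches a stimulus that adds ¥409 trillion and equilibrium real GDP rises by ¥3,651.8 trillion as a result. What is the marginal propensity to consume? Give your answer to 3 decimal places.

0.888

Implied spending multiplier k = ΔY/ΔG = 3,651.8/409 ≈ 8.9286.
Since k = 1/(1 − MPC), MPC = 1 − 1/k = 1 − ΔG/ΔY = 1 − 409/3,651.8 ≈ 0.888.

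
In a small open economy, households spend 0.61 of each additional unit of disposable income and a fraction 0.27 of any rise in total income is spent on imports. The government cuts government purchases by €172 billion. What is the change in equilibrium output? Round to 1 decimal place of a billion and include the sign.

Expenditure multiplier = 1/(1 − c + m) = 1/(1 − 0.61 + 0.27) = 1/0.66 ≈ 1.515.
ΔY = k × ΔG = (−€172 billion) / 0.66 ≈ −€260.6 billion.

−€260.6 billion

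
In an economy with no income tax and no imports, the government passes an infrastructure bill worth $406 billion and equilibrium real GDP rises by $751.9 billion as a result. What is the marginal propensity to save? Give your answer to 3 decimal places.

Implied spending multiplier k = ΔY/ΔG = 751.9/406 ≈ 1.852.
Since k = 1/(1 − MPC), MPC = 1 − 1/k = 1 − ΔG/ΔY = 1 − 406/751.9 ≈ 0.460.
MPS = 1 − MPC = 0.540.

0.540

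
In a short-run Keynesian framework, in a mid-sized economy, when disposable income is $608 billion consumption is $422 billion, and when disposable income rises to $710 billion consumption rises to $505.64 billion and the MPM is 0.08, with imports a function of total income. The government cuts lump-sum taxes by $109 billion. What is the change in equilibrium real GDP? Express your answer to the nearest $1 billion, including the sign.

MPC = ΔC/ΔYd = (505.64 − 422)/(710 − 608) = 83.64/102 = 0.82.
A lump-sum tax change of −$109 billion shifts disposable income by +$109 billion; first-round consumption changes by −c × ΔT = −0.82 × (−$109 billion) = +$89.38 billion.
Expenditure multiplier = 1/(1 − c + m) = 1/(1 − 0.82 + 0.08) = 1/0.26 ≈ 3.846.
The tax multiplier is −c × k ≈ −3.154, so ΔY = k × (−c·ΔT) = (+$89.38 billion) / 0.26 ≈ +$344 billion.

+$344 billion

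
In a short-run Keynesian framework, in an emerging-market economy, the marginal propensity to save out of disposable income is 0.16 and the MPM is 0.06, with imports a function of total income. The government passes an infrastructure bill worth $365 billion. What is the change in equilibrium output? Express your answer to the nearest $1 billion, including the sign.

+$1,659 billion

MPC = 1 − MPS = 1 − 0.16 = 0.84.
Government-spending multiplier = 1/(1 − c + m) = 1/(1 − 0.84 + 0.06) = 1/0.22 ≈ 4.545.
ΔY = k × ΔG = (+$365 billion) / 0.22 ≈ +$1,659 billion.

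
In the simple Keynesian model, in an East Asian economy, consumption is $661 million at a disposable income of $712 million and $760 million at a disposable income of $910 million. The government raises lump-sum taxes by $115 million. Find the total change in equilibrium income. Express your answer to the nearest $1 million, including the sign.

MPC = ΔC/ΔYd = (760 − 661)/(910 − 712) = 99/198 = 0.5.
A lump-sum tax change of +$115 million shifts disposable income by −$115 million; first-round consumption changes by −c × ΔT = −0.5 × (+$115 million) = −$57.5 million.
Expenditure multiplier = 1/(1 − MPC) = 1/(1 − 0.5) = 1/0.5 = 2.
The tax multiplier is −c × k = −1, so ΔY = k × (−c·ΔT) = (−$57.5 million) / 0.5 = −$115 million.

−$115 million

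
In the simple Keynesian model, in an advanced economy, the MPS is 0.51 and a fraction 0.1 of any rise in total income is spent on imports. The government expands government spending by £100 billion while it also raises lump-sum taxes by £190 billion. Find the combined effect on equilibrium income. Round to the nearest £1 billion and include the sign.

MPC = 1 − MPS = 1 − 0.51 = 0.49.
Expenditure multiplier = 1/(1 − c + m) = 1/(1 − 0.49 + 0.1) = 1/0.61 ≈ 1.639.
ΔG contributes k·ΔG = (+£100 billion) / 0.61 ≈ +£163.9 billion.
ΔT of +£190 billion changes first-round spending by −c·ΔT = −£93.1 billion, contributing k·(−c·ΔT) = (−£93.1 billion) / 0.61 ≈ −£152.6 billion.
Net ΔY = k(ΔG − c·ΔT) = (+£6.9 billion) / 0.61 ≈ +£11 billion.

+£11 billion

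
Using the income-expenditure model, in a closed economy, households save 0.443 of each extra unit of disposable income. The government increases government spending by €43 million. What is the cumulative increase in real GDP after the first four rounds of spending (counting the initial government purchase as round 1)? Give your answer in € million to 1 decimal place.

MPC = 1 − MPS = 1 − 0.443 = 0.557.
Round 1 adds ΔG = €43 million; each later round is MPC = 0.557 times the previous.
After 4 rounds: 43 + 23.951 + 13.340707 + 7.430773799 = ΔG·(1 − c^4)/(1 − c) = 43 × (1 − 0.096254442001)/0.443 ≈ €87.7 million.

€87.7 million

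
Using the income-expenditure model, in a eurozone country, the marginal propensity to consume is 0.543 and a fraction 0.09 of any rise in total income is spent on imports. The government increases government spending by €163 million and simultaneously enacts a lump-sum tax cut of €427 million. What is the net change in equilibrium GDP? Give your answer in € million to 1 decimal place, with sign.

+€721.9 million

Expenditure multiplier = 1/(1 − c + m) = 1/(1 − 0.543 + 0.09) = 1/0.547 ≈ 1.828.
ΔG contributes k·ΔG = (+€163 million) / 0.547 ≈ +€298 million.
ΔT of −€427 million changes first-round spending by −c·ΔT = +€231.861 million, contributing k·(−c·ΔT) = (+€231.861 million) / 0.547 ≈ +€423.9 million.
Net ΔY = k(ΔG − c·ΔT) = (+€394.861 million) / 0.547 ≈ +€721.9 million.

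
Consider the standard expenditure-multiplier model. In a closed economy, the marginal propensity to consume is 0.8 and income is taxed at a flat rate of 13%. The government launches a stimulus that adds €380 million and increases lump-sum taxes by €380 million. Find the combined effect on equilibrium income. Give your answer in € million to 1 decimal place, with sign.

Expenditure multiplier = 1/(1 − c(1−t)) = 1/(1 − 0.8×0.87) = 1/0.304 ≈ 3.289.
ΔG contributes k·ΔG = (+€380 million) / 0.304 = +€1,250 million.
ΔT of +€380 million changes first-round spending by −c·ΔT = −€304 million, contributing k·(−c·ΔT) = (−€304 million) / 0.304 = −€1,000 million.
Net ΔY = k(ΔG − c·ΔT) = (+€76 million) / 0.304 = +€250 million.

+€250.0 million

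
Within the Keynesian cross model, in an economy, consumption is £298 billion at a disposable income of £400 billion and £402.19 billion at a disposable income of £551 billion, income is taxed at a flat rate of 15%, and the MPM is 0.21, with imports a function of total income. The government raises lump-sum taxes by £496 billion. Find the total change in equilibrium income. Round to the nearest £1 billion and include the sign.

−£549 billion

MPC = ΔC/ΔYd = (402.19 − 298)/(551 − 400) = 104.19/151 = 0.69.
A lump-sum tax change of +£496 billion shifts disposable income by −£496 billion; first-round consumption changes by −c × ΔT = −0.69 × (+£496 billion) = −£342.24 billion.
Expenditure multiplier = 1/(1 − c(1−t) + m) = 1/(1 − 0.69×0.85 + 0.21) = 1/0.6235 ≈ 1.604.
The tax multiplier is −c × k ≈ −1.107, so ΔY = k × (−c·ΔT) = (−£342.24 billion) / 0.6235 ≈ −£549 billion.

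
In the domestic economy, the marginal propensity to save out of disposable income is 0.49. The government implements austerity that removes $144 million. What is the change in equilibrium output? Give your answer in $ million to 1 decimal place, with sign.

−$293.9 million

MPC = 1 − MPS = 1 − 0.49 = 0.51.
Spending multiplier = 1/(1 − MPC) = 1/(1 − 0.51) = 1/0.49 ≈ 2.041.
ΔY = k × ΔG = (−$144 million) / 0.49 ≈ −$293.9 million.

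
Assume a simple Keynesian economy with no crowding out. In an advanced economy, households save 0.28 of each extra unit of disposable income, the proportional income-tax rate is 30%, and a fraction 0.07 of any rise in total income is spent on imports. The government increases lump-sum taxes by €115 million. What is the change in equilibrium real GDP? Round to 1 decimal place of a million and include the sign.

MPC = 1 − MPS = 1 − 0.28 = 0.72.
A lump-sum tax change of +€115 million shifts disposable income by −€115 million; first-round consumption changes by −c × ΔT = −0.72 × (+€115 million) = −€82.8 million.
Expenditure multiplier = 1/(1 − c(1−t) + m) = 1/(1 − 0.72×0.7 + 0.07) = 1/0.566 ≈ 1.767.
The tax multiplier is −c × k ≈ −1.272, so ΔY = k × (−c·ΔT) = (−€82.8 million) / 0.566 ≈ −€146.3 million.

−€146.3 million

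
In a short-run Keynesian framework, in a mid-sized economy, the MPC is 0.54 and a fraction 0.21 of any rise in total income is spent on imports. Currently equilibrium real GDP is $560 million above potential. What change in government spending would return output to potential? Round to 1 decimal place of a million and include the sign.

−$375.2 million

Spending multiplier = 1/(1 − c + m) = 1/(1 − 0.54 + 0.21) = 1/0.67 ≈ 1.493.
Need ΔY = −$560 million, so ΔG = ΔY/k = (−$560 million) × 0.67 = −$375.2 million.
The government should cut government spending by $375.2 million.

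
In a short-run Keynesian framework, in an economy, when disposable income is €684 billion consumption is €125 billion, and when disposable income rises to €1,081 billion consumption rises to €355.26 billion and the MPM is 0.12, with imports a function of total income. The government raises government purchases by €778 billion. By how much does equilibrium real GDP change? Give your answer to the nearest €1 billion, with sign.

+€1,441 billion

MPC = ΔC/ΔYd = (355.26 − 125)/(1,081 − 684) = 230.26/397 = 0.58.
Spending multiplier = 1/(1 − c + m) = 1/(1 − 0.58 + 0.12) = 1/0.54 ≈ 1.852.
ΔY = k × ΔG = (+€778 billion) / 0.54 ≈ +€1,441 billion.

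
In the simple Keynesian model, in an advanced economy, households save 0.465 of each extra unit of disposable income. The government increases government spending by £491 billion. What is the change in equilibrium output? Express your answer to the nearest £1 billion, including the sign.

MPC = 1 − MPS = 1 − 0.465 = 0.535.
Spending multiplier = 1/(1 − MPC) = 1/(1 − 0.535) = 1/0.465 ≈ 2.151.
ΔY = k × ΔG = (+£491 billion) / 0.465 ≈ +£1,056 billion.

+£1,056 billion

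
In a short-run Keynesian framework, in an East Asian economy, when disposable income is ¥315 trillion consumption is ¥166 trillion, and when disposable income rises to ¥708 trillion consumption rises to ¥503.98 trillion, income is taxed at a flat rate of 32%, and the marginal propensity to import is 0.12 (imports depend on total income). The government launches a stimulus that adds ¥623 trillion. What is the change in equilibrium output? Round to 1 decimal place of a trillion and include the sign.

+¥1,164.1 trillion

MPC = ΔC/ΔYd = (503.98 − 166)/(708 − 315) = 337.98/393 = 0.86.
Expenditure multiplier = 1/(1 − c(1−t) + m) = 1/(1 − 0.86×0.68 + 0.12) = 1/0.5352 ≈ 1.868.
ΔY = k × ΔG = (+¥623 trillion) / 0.5352 ≈ +¥1,164.1 trillion.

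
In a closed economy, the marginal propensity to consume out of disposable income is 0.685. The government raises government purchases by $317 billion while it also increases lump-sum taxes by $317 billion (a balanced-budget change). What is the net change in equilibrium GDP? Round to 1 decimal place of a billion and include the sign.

+$317.0 billion

Expenditure multiplier = 1/(1 − MPC) = 1/(1 − 0.685) = 1/0.315 ≈ 3.175.
ΔG contributes k·ΔG = (+$317 billion) / 0.315 ≈ +$1,006.3 billion.
ΔT of +$317 billion changes first-round spending by −c·ΔT = −$217.145 billion, contributing k·(−c·ΔT) = (−$217.145 billion) / 0.315 ≈ −$689.3 billion.
With ΔG = ΔT and no other leakages, the balanced-budget multiplier is 1, so ΔY = ΔG = +$317 billion.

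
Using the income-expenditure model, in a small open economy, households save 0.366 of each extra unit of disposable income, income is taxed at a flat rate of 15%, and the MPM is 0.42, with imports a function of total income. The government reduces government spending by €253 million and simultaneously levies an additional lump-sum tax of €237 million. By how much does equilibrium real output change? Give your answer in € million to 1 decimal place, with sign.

MPC = 1 − MPS = 1 − 0.366 = 0.634.
Expenditure multiplier = 1/(1 − c(1−t) + m) = 1/(1 − 0.634×0.85 + 0.42) = 1/0.8811 ≈ 1.135.
ΔG contributes k·ΔG = (−€253 million) / 0.8811 ≈ −€287.1 million.
ΔT of +€237 million changes first-round spending by −c·ΔT = −€150.258 million, contributing k·(−c·ΔT) = (−€150.258 million) / 0.8811 ≈ −€170.5 million.
Net ΔY = k(ΔG − c·ΔT) = (−€403.258 million) / 0.8811 ≈ −€457.7 million.

−€457.7 million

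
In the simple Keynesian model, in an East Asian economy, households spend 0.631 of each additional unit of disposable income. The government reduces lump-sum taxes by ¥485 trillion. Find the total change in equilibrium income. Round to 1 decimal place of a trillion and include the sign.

A lump-sum tax change of −¥485 trillion shifts disposable income by +¥485 trillion; first-round consumption changes by −c × ΔT = −0.631 × (−¥485 trillion) = +¥306.035 trillion.
Expenditure multiplier = 1/(1 − MPC) = 1/(1 − 0.631) = 1/0.369 ≈ 2.71.
The tax multiplier is −c × k ≈ −1.71, so ΔY = k × (−c·ΔT) = (+¥306.035 trillion) / 0.369 ≈ +¥829.4 trillion.

+¥829.4 trillion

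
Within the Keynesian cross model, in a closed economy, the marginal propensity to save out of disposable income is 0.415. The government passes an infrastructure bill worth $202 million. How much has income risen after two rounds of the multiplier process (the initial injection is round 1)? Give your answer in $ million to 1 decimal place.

MPC = 1 − MPS = 1 − 0.415 = 0.585.
Round 1 adds ΔG = $202 million; each later round is MPC = 0.585 times the previous.
After 2 rounds: 202 + 118.17 = ΔG·(1 − c^2)/(1 − c) = 202 × (1 − 0.342225)/0.415 ≈ $320.2 million.

$320.2 million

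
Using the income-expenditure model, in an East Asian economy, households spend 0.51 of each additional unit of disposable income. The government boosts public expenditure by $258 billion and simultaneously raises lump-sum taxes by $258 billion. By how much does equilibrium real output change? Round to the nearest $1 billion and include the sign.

+$258 billion

Expenditure multiplier = 1/(1 − MPC) = 1/(1 − 0.51) = 1/0.49 ≈ 2.041.
ΔG contributes k·ΔG = (+$258 billion) / 0.49 ≈ +$526.5 billion.
ΔT of +$258 billion changes first-round spending by −c·ΔT = −$131.58 billion, contributing k·(−c·ΔT) = (−$131.58 billion) / 0.49 ≈ −$268.5 billion.
With ΔG = ΔT and no other leakages, the balanced-budget multiplier is 1, so ΔY = ΔG = +$258 billion.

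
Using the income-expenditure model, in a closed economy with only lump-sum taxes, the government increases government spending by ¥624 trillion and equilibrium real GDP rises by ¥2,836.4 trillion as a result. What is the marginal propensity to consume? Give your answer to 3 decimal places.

0.780

Implied spending multiplier k = ΔY/ΔG = 2,836.4/624 ≈ 4.5455.
Since k = 1/(1 − MPC), MPC = 1 − 1/k = 1 − ΔG/ΔY = 1 − 624/2,836.4 ≈ 0.780.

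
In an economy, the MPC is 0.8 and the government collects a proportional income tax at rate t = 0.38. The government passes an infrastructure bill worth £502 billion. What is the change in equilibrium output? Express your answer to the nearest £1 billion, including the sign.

+£996 billion

Government-spending multiplier = 1/(1 − c(1−t)) = 1/(1 − 0.8×0.62) = 1/0.504 ≈ 1.984.
ΔY = k × ΔG = (+£502 billion) / 0.504 ≈ +£996 billion.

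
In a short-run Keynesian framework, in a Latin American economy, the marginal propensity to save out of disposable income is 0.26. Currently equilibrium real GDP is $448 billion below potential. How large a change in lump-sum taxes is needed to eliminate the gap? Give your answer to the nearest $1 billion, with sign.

MPC = 1 − MPS = 1 − 0.26 = 0.74.
Spending multiplier = 1/(1 − MPC) = 1/(1 − 0.74) = 1/0.26 ≈ 3.846.
Tax multiplier = −c·k = −0.74/0.26 ≈ −2.846. Need ΔY = +$448 billion, so ΔT = ΔY/(−c·k) = −(+$448 billion) × 0.26 / 0.74 ≈ −$157 billion.
The government should cut lump-sum taxes by $157 billion.

−$157 billion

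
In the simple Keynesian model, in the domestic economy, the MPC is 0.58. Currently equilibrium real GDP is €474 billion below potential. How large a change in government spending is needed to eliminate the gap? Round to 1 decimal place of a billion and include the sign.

+€199.1 billion

Spending multiplier = 1/(1 − MPC) = 1/(1 − 0.58) = 1/0.42 ≈ 2.381.
Need ΔY = +€474 billion, so ΔG = ΔY/k = (+€474 billion) × 0.42 ≈ +€199.1 billion.
The government should increase government spending by €199.1 billion.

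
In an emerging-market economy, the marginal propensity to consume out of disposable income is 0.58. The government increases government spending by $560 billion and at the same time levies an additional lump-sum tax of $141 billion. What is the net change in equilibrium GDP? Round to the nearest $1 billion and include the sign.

+$1,139 billion

Expenditure multiplier = 1/(1 − MPC) = 1/(1 − 0.58) = 1/0.42 ≈ 2.381.
ΔG contributes k·ΔG = (+$560 billion) / 0.42 ≈ +$1,333.3 billion.
ΔT of +$141 billion changes first-round spending by −c·ΔT = −$81.78 billion, contributing k·(−c·ΔT) = (−$81.78 billion) / 0.42 ≈ −$194.7 billion.
Net ΔY = k(ΔG − c·ΔT) = (+$478.22 billion) / 0.42 ≈ +$1,139 billion.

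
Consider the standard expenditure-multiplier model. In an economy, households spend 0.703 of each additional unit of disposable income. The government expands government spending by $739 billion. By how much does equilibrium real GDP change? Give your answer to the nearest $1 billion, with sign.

Government-spending multiplier = 1/(1 − MPC) = 1/(1 − 0.703) = 1/0.297 ≈ 3.367.
ΔY = k × ΔG = (+$739 billion) / 0.297 ≈ +$2,488 billion.

+$2,488 billion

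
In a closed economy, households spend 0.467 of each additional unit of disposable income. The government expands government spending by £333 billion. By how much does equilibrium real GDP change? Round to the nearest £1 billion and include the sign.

Expenditure multiplier = 1/(1 − MPC) = 1/(1 − 0.467) = 1/0.533 ≈ 1.876.
ΔY = k × ΔG = (+£333 billion) / 0.533 ≈ +£625 billion.

+£625 billion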